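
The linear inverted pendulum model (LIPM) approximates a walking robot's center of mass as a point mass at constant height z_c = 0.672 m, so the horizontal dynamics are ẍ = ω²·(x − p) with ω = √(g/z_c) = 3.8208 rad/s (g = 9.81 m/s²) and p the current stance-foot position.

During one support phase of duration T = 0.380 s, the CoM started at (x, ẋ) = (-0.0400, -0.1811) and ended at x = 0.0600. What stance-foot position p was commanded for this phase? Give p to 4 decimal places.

p = -0.1962

ωT = 3.8208·0.380 = 1.451904; cosh(ωT) = 2.252682, sinh(ωT) = 2.018558
x(T) = p + (x₀−p)·cosh(ωT) + (ẋ₀/ω)·sinh(ωT) ⇒ p·(1 − cosh) = x(T) − x₀·cosh − (ẋ₀/ω)·sinh
numerator   = 0.0600 − (-0.0400)·2.252682 − (-0.1811/3.8208)·2.018558 = 0.245784
denominator = 1 − 2.252682 = -1.252682
p = 0.245784 / -1.252682 = -0.1962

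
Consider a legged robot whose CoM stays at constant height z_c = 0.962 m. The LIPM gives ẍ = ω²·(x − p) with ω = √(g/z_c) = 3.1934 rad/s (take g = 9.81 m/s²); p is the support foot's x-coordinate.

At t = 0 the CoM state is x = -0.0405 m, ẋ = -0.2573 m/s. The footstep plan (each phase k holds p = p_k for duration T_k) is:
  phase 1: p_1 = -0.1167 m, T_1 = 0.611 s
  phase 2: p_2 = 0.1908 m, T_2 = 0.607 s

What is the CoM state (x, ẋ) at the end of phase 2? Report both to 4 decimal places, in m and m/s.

x = -1.0048, ẋ = -3.6869

phase 1: p=-0.1167, T=0.611, ωT=1.951167, cosh=3.589503, sinh=3.447395; start (x,ẋ)=(-0.040500, -0.257300) → end (x,ẋ)=(-0.120945, -0.084700)
phase 2: p=0.1908, T=0.607, ωT=1.938394, cosh=3.545759, sinh=3.401824; start (x,ẋ)=(-0.120945, -0.084700) → end (x,ẋ)=(-1.004800, -3.686930)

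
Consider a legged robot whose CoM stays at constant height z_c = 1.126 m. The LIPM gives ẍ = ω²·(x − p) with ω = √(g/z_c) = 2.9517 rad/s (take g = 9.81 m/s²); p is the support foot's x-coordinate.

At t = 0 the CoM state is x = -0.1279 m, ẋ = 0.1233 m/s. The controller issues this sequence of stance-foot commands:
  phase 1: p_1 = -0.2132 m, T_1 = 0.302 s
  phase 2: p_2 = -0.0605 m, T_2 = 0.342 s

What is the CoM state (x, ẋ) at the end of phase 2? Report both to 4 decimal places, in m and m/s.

x = 0.1306, ẋ = 0.7091

phase 1: p=-0.2132, T=0.302, ωT=0.891413, cosh=1.424325, sinh=1.014249; start (x,ẋ)=(-0.127900, 0.123300) → end (x,ẋ)=(-0.049337, 0.430987)
phase 2: p=-0.0605, T=0.342, ωT=1.009481, cosh=1.554293, sinh=1.189885; start (x,ẋ)=(-0.049337, 0.430987) → end (x,ẋ)=(0.130589, 0.709085)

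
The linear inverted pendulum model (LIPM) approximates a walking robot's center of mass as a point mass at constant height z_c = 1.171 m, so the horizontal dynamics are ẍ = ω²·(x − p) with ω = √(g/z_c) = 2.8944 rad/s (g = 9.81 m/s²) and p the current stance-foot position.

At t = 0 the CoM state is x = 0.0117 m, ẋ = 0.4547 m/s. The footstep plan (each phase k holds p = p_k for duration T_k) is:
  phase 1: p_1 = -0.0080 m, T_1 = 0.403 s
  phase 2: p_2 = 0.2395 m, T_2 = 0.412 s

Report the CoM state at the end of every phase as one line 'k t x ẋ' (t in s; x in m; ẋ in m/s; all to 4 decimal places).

phase 1: p=-0.0080, T=0.403, ωT=1.166443, cosh=1.761013, sinh=1.449540; start (x,ẋ)=(0.011700, 0.454700) → end (x,ẋ)=(0.254410, 0.883385)
phase 2: p=0.2395, T=0.412, ωT=1.192493, cosh=1.799375, sinh=1.495911; start (x,ẋ)=(0.254410, 0.883385) → end (x,ẋ)=(0.722887, 1.654095)

1 0.4030 0.2544 0.8834
2 0.8150 0.7229 1.6541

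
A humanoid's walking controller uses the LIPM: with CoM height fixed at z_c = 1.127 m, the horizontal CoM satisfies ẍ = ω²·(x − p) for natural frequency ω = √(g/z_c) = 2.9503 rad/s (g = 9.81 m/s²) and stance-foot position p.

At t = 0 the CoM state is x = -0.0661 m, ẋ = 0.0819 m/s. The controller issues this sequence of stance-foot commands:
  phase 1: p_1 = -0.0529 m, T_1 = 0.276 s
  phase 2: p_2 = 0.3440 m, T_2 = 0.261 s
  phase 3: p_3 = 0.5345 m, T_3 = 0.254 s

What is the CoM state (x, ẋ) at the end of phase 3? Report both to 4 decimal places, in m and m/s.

x = -0.5892, ẋ = -2.7815

phase 1: p=-0.0529, T=0.276, ωT=0.814283, cosh=1.350256, sinh=0.907300; start (x,ẋ)=(-0.066100, 0.081900) → end (x,ẋ)=(-0.045537, 0.075252)
phase 2: p=0.3440, T=0.261, ωT=0.770028, cosh=1.311414, sinh=0.848414; start (x,ẋ)=(-0.045537, 0.075252) → end (x,ẋ)=(-0.145204, -0.876353)
phase 3: p=0.5345, T=0.254, ωT=0.749376, cosh=1.294171, sinh=0.821509; start (x,ẋ)=(-0.145204, -0.876353) → end (x,ẋ)=(-0.589173, -2.781548)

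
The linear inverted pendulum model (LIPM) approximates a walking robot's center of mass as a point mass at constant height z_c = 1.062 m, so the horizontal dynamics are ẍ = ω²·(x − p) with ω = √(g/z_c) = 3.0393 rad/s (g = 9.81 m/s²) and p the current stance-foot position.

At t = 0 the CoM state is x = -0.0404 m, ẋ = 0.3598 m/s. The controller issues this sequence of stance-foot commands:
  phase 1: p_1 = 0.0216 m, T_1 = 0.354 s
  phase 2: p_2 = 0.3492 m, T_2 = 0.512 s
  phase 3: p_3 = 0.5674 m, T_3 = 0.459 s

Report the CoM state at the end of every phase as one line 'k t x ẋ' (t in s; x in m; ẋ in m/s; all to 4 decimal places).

1 0.3540 0.0735 0.3447
2 0.8660 -0.0764 -1.0441
3 1.3250 -1.4618 -5.9412

phase 1: p=0.0216, T=0.354, ωT=1.075912, cosh=1.636827, sinh=1.295840; start (x,ẋ)=(-0.040400, 0.359800) → end (x,ẋ)=(0.073522, 0.344747)
phase 2: p=0.3492, T=0.512, ωT=1.556122, cosh=2.475677, sinh=2.264724; start (x,ẋ)=(0.073522, 0.344747) → end (x,ẋ)=(-0.076404, -1.044062)
phase 3: p=0.5674, T=0.459, ωT=1.395039, cosh=2.141477, sinh=1.893654; start (x,ẋ)=(-0.076404, -1.044062) → end (x,ẋ)=(-1.461800, -5.941172)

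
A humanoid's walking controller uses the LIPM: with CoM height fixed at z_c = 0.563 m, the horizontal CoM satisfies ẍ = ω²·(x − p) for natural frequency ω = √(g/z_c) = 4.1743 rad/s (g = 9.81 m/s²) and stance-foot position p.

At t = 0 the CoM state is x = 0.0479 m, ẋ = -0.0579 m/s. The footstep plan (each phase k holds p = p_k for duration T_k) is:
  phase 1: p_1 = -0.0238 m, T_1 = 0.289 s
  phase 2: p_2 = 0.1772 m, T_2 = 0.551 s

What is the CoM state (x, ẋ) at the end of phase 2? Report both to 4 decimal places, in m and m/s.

x = 0.1296, ẋ = -0.1251

phase 1: p=-0.0238, T=0.289, ωT=1.206373, cosh=1.820312, sinh=1.521031; start (x,ẋ)=(0.047900, -0.057900) → end (x,ẋ)=(0.085619, 0.349844)
phase 2: p=0.1772, T=0.551, ωT=2.300039, cosh=5.037415, sinh=4.937160; start (x,ẋ)=(0.085619, 0.349844) → end (x,ẋ)=(0.129646, -0.125104)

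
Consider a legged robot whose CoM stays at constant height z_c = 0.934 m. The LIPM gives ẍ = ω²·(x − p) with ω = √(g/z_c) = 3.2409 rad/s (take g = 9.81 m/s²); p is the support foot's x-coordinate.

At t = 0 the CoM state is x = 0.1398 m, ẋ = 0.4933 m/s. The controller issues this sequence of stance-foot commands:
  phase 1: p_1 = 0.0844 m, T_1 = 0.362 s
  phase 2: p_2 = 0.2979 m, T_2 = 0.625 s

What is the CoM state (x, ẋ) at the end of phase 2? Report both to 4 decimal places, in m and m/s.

phase 1: p=0.0844, T=0.362, ωT=1.173206, cosh=1.770856, sinh=1.461482; start (x,ẋ)=(0.139800, 0.493300) → end (x,ẋ)=(0.404959, 1.135966)
phase 2: p=0.2979, T=0.625, ωT=2.025562, cosh=3.856147, sinh=3.724227; start (x,ẋ)=(0.404959, 1.135966) → end (x,ẋ)=(2.016112, 5.672636)

x = 2.0161, ẋ = 5.6726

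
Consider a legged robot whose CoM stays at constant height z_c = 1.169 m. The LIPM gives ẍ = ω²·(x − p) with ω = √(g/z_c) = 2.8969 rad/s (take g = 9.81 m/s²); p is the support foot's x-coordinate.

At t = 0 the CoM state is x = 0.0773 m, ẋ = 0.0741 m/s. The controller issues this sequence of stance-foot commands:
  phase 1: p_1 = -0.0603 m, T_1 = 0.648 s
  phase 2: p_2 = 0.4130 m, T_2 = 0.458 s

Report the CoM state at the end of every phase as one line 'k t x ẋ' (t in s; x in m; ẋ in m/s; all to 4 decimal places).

phase 1: p=-0.0603, T=0.648, ωT=1.877191, cosh=3.344071, sinh=3.191052; start (x,ẋ)=(0.077300, 0.074100) → end (x,ẋ)=(0.481468, 1.519792)
phase 2: p=0.4130, T=0.458, ωT=1.326780, cosh=2.017109, sinh=1.751779; start (x,ẋ)=(0.481468, 1.519792) → end (x,ẋ)=(1.470139, 3.413045)

1 0.6480 0.4815 1.5198
2 1.1060 1.4701 3.4130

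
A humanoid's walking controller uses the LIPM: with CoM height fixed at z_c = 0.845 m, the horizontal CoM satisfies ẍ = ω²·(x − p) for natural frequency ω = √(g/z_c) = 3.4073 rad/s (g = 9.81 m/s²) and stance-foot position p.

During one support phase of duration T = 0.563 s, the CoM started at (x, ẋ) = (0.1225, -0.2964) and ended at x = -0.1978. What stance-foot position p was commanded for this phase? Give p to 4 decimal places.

ωT = 3.4073·0.563 = 1.918310; cosh(ωT) = 3.478148, sinh(ωT) = 3.331293
x(T) = p + (x₀−p)·cosh(ωT) + (ẋ₀/ω)·sinh(ωT) ⇒ p·(1 − cosh) = x(T) − x₀·cosh − (ẋ₀/ω)·sinh
numerator   = -0.1978 − (0.1225)·3.478148 − (-0.2964/3.4073)·3.331293 = -0.334085
denominator = 1 − 3.478148 = -2.478148
p = -0.334085 / -2.478148 = 0.1348

p = 0.1348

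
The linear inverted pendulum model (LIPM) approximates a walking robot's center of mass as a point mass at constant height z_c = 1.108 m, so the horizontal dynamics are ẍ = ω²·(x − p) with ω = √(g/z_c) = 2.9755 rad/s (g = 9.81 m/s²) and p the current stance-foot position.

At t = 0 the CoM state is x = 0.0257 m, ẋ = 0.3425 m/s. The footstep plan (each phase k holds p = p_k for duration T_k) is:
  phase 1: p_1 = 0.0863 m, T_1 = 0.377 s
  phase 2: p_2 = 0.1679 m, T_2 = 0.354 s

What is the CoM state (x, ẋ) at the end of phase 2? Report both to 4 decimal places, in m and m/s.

phase 1: p=0.0863, T=0.377, ωT=1.121763, cosh=1.697984, sinh=1.372279; start (x,ẋ)=(0.025700, 0.342500) → end (x,ẋ)=(0.141361, 0.334117)
phase 2: p=0.1679, T=0.354, ωT=1.053327, cosh=1.607975, sinh=1.259199; start (x,ẋ)=(0.141361, 0.334117) → end (x,ẋ)=(0.266620, 0.437815)

x = 0.2666, ẋ = 0.4378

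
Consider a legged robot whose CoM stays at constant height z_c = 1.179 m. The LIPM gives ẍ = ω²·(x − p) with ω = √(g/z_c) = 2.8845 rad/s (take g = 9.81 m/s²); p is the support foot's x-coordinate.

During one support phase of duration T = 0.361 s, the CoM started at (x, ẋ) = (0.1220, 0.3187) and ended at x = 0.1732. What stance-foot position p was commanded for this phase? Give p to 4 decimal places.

p = 0.2667

ωT = 2.8845·0.361 = 1.041305; cosh(ωT) = 1.592952, sinh(ωT) = 1.239958
x(T) = p + (x₀−p)·cosh(ωT) + (ẋ₀/ω)·sinh(ωT) ⇒ p·(1 − cosh) = x(T) − x₀·cosh − (ẋ₀/ω)·sinh
numerator   = 0.1732 − (0.1220)·1.592952 − (0.3187/2.8845)·1.239958 = -0.158140
denominator = 1 − 1.592952 = -0.592952
p = -0.158140 / -0.592952 = 0.2667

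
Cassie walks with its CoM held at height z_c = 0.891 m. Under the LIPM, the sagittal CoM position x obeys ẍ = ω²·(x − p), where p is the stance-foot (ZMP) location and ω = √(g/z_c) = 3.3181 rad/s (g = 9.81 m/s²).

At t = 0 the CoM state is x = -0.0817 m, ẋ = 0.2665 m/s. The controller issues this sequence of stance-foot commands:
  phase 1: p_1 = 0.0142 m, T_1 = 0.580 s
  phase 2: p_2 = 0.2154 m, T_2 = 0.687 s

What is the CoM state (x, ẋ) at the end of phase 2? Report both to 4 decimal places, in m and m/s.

x = -1.3010, ẋ = -4.9544

phase 1: p=0.0142, T=0.580, ωT=1.924498, cosh=3.498829, sinh=3.352880; start (x,ẋ)=(-0.081700, 0.266500) → end (x,ẋ)=(-0.052044, -0.134468)
phase 2: p=0.2154, T=0.687, ωT=2.279535, cosh=4.937232, sinh=4.834900; start (x,ẋ)=(-0.052044, -0.134468) → end (x,ẋ)=(-1.300971, -4.954423)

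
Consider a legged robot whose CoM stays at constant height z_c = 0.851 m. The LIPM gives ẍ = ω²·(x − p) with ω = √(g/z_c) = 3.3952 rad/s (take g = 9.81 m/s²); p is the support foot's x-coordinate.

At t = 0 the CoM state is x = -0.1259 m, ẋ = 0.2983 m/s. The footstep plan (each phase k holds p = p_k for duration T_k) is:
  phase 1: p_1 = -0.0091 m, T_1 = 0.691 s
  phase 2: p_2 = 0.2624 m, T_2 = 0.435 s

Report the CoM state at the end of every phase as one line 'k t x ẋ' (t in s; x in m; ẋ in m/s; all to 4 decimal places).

1 0.6910 -0.1700 -0.4799
2 1.1260 -1.0272 -4.1529

phase 1: p=-0.0091, T=0.691, ωT=2.346083, cosh=5.270162, sinh=5.174418; start (x,ẋ)=(-0.125900, 0.298300) → end (x,ẋ)=(-0.170034, -0.479875)
phase 2: p=0.2624, T=0.435, ωT=1.476912, cosh=2.303871, sinh=2.075530; start (x,ẋ)=(-0.170034, -0.479875) → end (x,ẋ)=(-1.027226, -4.152862)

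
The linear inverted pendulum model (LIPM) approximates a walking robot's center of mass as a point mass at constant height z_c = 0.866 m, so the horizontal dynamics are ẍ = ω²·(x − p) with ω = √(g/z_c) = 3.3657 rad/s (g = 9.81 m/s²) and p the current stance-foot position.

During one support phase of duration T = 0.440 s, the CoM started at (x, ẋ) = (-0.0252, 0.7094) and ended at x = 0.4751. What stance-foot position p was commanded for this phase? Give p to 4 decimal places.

ωT = 3.3657·0.440 = 1.480908; cosh(ωT) = 2.312184, sinh(ωT) = 2.084753
x(T) = p + (x₀−p)·cosh(ωT) + (ẋ₀/ω)·sinh(ωT) ⇒ p·(1 − cosh) = x(T) − x₀·cosh − (ẋ₀/ω)·sinh
numerator   = 0.4751 − (-0.0252)·2.312184 − (0.7094/3.3657)·2.084753 = 0.093957
denominator = 1 − 2.312184 = -1.312184
p = 0.093957 / -1.312184 = -0.0716

p = -0.0716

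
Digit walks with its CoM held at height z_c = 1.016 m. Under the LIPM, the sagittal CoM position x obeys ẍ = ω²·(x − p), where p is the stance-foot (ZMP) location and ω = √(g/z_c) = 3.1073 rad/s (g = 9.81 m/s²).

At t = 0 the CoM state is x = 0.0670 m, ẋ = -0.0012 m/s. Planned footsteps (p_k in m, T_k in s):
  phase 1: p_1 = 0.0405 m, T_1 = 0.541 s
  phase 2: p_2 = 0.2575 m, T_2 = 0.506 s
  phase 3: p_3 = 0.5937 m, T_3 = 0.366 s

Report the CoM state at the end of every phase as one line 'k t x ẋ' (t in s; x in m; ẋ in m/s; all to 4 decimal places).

phase 1: p=0.0405, T=0.541, ωT=1.681049, cosh=2.778684, sinh=2.592505; start (x,ẋ)=(0.067000, -0.001200) → end (x,ẋ)=(0.113134, 0.210141)
phase 2: p=0.2575, T=0.506, ωT=1.572294, cosh=2.512627, sinh=2.305059; start (x,ẋ)=(0.113134, 0.210141) → end (x,ẋ)=(0.050649, -0.506016)
phase 3: p=0.5937, T=0.366, ωT=1.137272, cosh=1.719471, sinh=1.398778; start (x,ẋ)=(0.050649, -0.506016) → end (x,ẋ)=(-0.567848, -3.230410)

1 0.5410 0.1131 0.2101
2 1.0470 0.0506 -0.5060
3 1.4130 -0.5678 -3.2304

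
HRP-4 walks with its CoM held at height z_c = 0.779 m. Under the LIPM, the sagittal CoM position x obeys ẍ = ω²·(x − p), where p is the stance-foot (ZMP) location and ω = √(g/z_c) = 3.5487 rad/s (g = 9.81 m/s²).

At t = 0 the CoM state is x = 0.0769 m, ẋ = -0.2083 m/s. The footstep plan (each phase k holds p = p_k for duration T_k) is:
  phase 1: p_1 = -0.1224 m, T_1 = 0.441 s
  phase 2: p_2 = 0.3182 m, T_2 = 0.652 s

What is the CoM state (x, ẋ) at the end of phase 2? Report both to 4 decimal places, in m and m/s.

x = 1.4713, ẋ = 4.2277

phase 1: p=-0.1224, T=0.441, ωT=1.564977, cosh=2.495828, sinh=2.286735; start (x,ẋ)=(0.076900, -0.208300) → end (x,ẋ)=(0.240793, 1.097426)
phase 2: p=0.3182, T=0.652, ωT=2.313752, cosh=5.105594, sinh=5.006705; start (x,ẋ)=(0.240793, 1.097426) → end (x,ẋ)=(1.471300, 4.227696)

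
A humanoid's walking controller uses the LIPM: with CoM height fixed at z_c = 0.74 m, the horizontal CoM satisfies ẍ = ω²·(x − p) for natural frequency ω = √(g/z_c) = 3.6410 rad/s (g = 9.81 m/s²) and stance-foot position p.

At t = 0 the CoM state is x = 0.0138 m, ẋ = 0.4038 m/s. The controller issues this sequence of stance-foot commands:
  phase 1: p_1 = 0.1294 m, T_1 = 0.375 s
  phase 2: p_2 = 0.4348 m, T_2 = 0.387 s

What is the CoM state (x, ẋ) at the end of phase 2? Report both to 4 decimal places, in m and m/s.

phase 1: p=0.1294, T=0.375, ωT=1.365375, cosh=2.086238, sinh=1.830953; start (x,ẋ)=(0.013800, 0.403800) → end (x,ẋ)=(0.091290, 0.071775)
phase 2: p=0.4348, T=0.387, ωT=1.409067, cosh=2.168253, sinh=1.923882; start (x,ẋ)=(0.091290, 0.071775) → end (x,ẋ)=(-0.272091, -2.250609)

x = -0.2721, ẋ = -2.2506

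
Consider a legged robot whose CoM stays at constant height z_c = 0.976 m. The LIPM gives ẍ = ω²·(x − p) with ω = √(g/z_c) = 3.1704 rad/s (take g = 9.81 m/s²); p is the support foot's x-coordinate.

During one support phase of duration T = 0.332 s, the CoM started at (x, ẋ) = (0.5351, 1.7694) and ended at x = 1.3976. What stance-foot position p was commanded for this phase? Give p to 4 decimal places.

p = 0.2708

ωT = 3.1704·0.332 = 1.052573; cosh(ωT) = 1.607026, sinh(ωT) = 1.257987
x(T) = p + (x₀−p)·cosh(ωT) + (ẋ₀/ω)·sinh(ωT) ⇒ p·(1 − cosh) = x(T) − x₀·cosh − (ẋ₀/ω)·sinh
numerator   = 1.3976 − (0.5351)·1.607026 − (1.7694/3.1704)·1.257987 = -0.164402
denominator = 1 − 1.607026 = -0.607026
p = -0.164402 / -0.607026 = 0.2708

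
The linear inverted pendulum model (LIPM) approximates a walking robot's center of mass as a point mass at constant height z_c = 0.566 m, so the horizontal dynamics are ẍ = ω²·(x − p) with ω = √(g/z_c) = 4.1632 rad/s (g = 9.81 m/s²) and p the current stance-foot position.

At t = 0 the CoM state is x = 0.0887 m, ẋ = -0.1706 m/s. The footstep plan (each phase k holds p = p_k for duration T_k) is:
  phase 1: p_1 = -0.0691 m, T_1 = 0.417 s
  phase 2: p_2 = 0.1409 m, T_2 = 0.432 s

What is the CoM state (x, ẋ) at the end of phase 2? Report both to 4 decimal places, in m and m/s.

phase 1: p=-0.0691, T=0.417, ωT=1.736054, cosh=2.925561, sinh=2.749347; start (x,ẋ)=(0.088700, -0.170600) → end (x,ẋ)=(0.279891, 1.307091)
phase 2: p=0.1409, T=0.432, ωT=1.798502, cosh=3.103070, sinh=2.937524; start (x,ẋ)=(0.279891, 1.307091) → end (x,ẋ)=(1.494471, 5.755780)

x = 1.4945, ẋ = 5.7558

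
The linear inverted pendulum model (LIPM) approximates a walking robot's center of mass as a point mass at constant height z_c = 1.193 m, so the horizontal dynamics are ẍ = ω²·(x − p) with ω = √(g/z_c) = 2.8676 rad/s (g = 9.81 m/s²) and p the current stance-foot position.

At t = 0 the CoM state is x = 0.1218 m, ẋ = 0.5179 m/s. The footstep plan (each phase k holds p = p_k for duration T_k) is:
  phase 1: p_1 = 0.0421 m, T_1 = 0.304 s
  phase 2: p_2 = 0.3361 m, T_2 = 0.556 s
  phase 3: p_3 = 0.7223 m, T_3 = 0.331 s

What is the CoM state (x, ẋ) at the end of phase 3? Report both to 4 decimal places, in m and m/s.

x = 2.2250, ẋ = 4.8134

phase 1: p=0.0421, T=0.304, ωT=0.871750, cosh=1.404656, sinh=0.986437; start (x,ẋ)=(0.121800, 0.517900) → end (x,ẋ)=(0.332205, 0.952919)
phase 2: p=0.3361, T=0.556, ωT=1.594386, cosh=2.564168, sinh=2.361134; start (x,ẋ)=(0.332205, 0.952919) → end (x,ẋ)=(1.110732, 2.417075)
phase 3: p=0.7223, T=0.331, ωT=0.949176, cosh=1.485319, sinh=1.098259; start (x,ẋ)=(1.110732, 2.417075) → end (x,ẋ)=(2.224958, 4.813443)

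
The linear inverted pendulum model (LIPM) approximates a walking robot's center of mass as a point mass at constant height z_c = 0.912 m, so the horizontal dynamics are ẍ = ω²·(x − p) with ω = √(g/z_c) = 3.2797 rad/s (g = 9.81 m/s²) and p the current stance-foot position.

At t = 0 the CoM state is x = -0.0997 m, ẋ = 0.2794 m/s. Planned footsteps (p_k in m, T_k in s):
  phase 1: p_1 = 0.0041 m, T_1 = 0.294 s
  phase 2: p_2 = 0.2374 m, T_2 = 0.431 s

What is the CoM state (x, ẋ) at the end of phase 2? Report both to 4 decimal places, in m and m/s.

x = -0.3795, ẋ = -1.7798

phase 1: p=0.0041, T=0.294, ωT=0.964232, cosh=1.502024, sinh=1.120748; start (x,ẋ)=(-0.099700, 0.279400) → end (x,ẋ)=(-0.056333, 0.038126)
phase 2: p=0.2374, T=0.431, ωT=1.413551, cosh=2.176901, sinh=1.933623; start (x,ẋ)=(-0.056333, 0.038126) → end (x,ẋ)=(-0.379549, -1.779770)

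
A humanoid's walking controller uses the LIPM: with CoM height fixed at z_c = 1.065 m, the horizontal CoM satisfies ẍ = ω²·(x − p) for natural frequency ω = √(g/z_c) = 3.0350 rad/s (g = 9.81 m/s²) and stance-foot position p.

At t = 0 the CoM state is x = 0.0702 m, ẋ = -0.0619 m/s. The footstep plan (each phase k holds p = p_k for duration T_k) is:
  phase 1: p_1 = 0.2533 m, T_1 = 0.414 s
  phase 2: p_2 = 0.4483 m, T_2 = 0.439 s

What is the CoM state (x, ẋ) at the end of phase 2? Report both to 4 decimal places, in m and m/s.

phase 1: p=0.2533, T=0.414, ωT=1.256490, cosh=1.898860, sinh=1.614209; start (x,ẋ)=(0.070200, -0.061900) → end (x,ẋ)=(-0.127304, -1.014569)
phase 2: p=0.4483, T=0.439, ωT=1.332365, cosh=2.026924, sinh=1.763072; start (x,ẋ)=(-0.127304, -1.014569) → end (x,ẋ)=(-1.307782, -5.136466)

x = -1.3078, ẋ = -5.1365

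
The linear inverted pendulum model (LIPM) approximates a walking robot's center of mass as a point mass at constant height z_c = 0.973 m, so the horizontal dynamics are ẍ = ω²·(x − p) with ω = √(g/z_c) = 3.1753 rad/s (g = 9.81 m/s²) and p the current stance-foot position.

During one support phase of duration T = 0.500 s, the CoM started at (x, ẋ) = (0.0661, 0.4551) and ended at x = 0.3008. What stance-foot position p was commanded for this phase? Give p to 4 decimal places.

p = 0.1315

ωT = 3.1753·0.500 = 1.587650; cosh(ωT) = 2.548322, sinh(ωT) = 2.343917
x(T) = p + (x₀−p)·cosh(ωT) + (ẋ₀/ω)·sinh(ωT) ⇒ p·(1 − cosh) = x(T) − x₀·cosh − (ẋ₀/ω)·sinh
numerator   = 0.3008 − (0.0661)·2.548322 − (0.4551/3.1753)·2.343917 = -0.203586
denominator = 1 − 2.548322 = -1.548322
p = -0.203586 / -1.548322 = 0.1315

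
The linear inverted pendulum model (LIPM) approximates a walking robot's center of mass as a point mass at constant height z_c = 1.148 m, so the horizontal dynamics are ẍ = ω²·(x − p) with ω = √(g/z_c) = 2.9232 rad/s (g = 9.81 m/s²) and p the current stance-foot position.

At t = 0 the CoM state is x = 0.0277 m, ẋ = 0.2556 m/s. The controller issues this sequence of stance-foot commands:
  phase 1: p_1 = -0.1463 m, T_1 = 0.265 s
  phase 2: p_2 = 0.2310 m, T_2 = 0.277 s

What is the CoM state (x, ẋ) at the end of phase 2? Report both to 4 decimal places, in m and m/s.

phase 1: p=-0.1463, T=0.265, ωT=0.774648, cosh=1.315347, sinh=0.854481; start (x,ẋ)=(0.027700, 0.255600) → end (x,ẋ)=(0.157285, 0.770823)
phase 2: p=0.2310, T=0.277, ωT=0.809726, cosh=1.346136, sinh=0.901157; start (x,ẋ)=(0.157285, 0.770823) → end (x,ẋ)=(0.369397, 0.843448)

x = 0.3694, ẋ = 0.8434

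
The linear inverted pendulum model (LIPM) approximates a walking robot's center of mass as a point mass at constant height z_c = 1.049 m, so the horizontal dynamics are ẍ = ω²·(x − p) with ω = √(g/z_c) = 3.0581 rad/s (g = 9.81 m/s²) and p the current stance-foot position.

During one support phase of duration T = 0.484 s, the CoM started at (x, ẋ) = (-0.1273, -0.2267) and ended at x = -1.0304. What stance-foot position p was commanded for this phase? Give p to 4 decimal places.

p = 0.4440

ωT = 3.0581·0.484 = 1.480120; cosh(ωT) = 2.310542, sinh(ωT) = 2.082932
x(T) = p + (x₀−p)·cosh(ωT) + (ẋ₀/ω)·sinh(ωT) ⇒ p·(1 − cosh) = x(T) − x₀·cosh − (ẋ₀/ω)·sinh
numerator   = -1.0304 − (-0.1273)·2.310542 − (-0.2267/3.0581)·2.082932 = -0.581858
denominator = 1 − 2.310542 = -1.310542
p = -0.581858 / -1.310542 = 0.4440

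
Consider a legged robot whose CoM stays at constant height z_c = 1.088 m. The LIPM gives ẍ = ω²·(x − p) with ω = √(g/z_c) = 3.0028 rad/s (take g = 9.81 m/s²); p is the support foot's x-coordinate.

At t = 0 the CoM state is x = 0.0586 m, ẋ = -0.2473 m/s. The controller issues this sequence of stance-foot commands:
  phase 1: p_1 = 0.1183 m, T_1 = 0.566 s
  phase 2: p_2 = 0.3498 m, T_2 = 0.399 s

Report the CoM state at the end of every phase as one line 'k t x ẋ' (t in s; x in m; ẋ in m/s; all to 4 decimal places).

phase 1: p=0.1183, T=0.566, ωT=1.699585, cosh=2.827217, sinh=2.644458; start (x,ẋ)=(0.058600, -0.247300) → end (x,ẋ)=(-0.268273, -1.173235)
phase 2: p=0.3498, T=0.399, ωT=1.198117, cosh=1.807817, sinh=1.506055; start (x,ẋ)=(-0.268273, -1.173235) → end (x,ẋ)=(-1.355999, -4.916157)

1 0.5660 -0.2683 -1.1732
2 0.9650 -1.3560 -4.9162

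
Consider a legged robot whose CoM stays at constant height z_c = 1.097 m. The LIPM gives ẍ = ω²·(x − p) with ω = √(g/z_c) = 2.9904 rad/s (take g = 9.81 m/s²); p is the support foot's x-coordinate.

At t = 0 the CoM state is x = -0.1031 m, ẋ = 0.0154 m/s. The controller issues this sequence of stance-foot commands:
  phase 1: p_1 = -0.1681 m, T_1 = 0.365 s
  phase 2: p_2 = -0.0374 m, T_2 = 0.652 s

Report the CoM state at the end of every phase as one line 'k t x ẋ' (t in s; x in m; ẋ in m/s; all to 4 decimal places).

phase 1: p=-0.1681, T=0.365, ωT=1.091496, cosh=1.657220, sinh=1.321507; start (x,ẋ)=(-0.103100, 0.015400) → end (x,ẋ)=(-0.053575, 0.282390)
phase 2: p=-0.0374, T=0.652, ωT=1.949741, cosh=3.584588, sinh=3.442278; start (x,ẋ)=(-0.053575, 0.282390) → end (x,ẋ)=(0.229681, 0.845749)

1 0.3650 -0.0536 0.2824
2 1.0170 0.2297 0.8457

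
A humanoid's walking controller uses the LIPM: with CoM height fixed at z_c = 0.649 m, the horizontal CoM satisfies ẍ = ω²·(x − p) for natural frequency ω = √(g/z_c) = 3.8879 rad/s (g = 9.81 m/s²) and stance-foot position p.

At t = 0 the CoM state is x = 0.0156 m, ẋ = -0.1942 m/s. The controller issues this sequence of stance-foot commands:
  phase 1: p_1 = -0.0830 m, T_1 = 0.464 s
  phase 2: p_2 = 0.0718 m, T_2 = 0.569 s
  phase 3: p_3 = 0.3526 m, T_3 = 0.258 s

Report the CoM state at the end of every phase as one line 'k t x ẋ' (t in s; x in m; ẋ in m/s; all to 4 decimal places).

phase 1: p=-0.0830, T=0.464, ωT=1.803986, cosh=3.119224, sinh=2.954583; start (x,ẋ)=(0.015600, -0.194200) → end (x,ẋ)=(0.076975, 0.526877)
phase 2: p=0.0718, T=0.569, ωT=2.212215, cosh=4.622694, sinh=4.513237; start (x,ẋ)=(0.076975, 0.526877) → end (x,ẋ)=(0.707341, 2.526389)
phase 3: p=0.3526, T=0.258, ωT=1.003078, cosh=1.546705, sinh=1.179957; start (x,ẋ)=(0.707341, 2.526389) → end (x,ẋ)=(1.668026, 5.534974)

1 0.4640 0.0770 0.5269
2 1.0330 0.7073 2.5264
3 1.2910 1.6680 5.5350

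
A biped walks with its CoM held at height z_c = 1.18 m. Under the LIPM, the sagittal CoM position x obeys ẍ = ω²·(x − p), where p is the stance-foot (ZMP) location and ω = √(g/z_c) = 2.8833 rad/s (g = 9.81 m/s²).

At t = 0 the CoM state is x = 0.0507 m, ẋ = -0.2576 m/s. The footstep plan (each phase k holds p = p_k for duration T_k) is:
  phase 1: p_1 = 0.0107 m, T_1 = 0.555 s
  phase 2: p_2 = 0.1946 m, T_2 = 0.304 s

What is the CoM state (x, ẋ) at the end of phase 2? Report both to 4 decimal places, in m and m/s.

phase 1: p=0.0107, T=0.555, ωT=1.600232, cosh=2.578014, sinh=2.376165; start (x,ẋ)=(0.050700, -0.257600) → end (x,ẋ)=(-0.098471, -0.390049)
phase 2: p=0.1946, T=0.304, ωT=0.876523, cosh=1.409380, sinh=0.993152; start (x,ẋ)=(-0.098471, -0.390049) → end (x,ẋ)=(-0.352800, -1.388952)

x = -0.3528, ẋ = -1.3890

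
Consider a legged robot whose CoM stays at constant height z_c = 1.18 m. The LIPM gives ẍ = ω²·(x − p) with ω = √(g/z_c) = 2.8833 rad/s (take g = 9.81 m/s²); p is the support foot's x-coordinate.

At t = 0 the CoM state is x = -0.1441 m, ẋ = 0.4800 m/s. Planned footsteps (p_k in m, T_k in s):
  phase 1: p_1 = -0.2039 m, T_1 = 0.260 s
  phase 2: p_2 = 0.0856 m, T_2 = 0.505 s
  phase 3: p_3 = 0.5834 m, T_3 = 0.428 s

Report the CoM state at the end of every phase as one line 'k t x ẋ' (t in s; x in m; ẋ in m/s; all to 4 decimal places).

1 0.2600 0.0103 0.7630
2 0.7650 0.4521 1.2851
3 1.1930 1.0394 1.7991

phase 1: p=-0.2039, T=0.260, ωT=0.749658, cosh=1.294402, sinh=0.821874; start (x,ẋ)=(-0.144100, 0.480000) → end (x,ẋ)=(0.010327, 0.763022)
phase 2: p=0.0856, T=0.505, ωT=1.456067, cosh=2.261103, sinh=2.027952; start (x,ẋ)=(0.010327, 0.763022) → end (x,ẋ)=(0.452068, 1.285138)
phase 3: p=0.5834, T=0.428, ωT=1.234052, cosh=1.863116, sinh=1.572006; start (x,ẋ)=(0.452068, 1.285138) → end (x,ẋ)=(1.039383, 1.799089)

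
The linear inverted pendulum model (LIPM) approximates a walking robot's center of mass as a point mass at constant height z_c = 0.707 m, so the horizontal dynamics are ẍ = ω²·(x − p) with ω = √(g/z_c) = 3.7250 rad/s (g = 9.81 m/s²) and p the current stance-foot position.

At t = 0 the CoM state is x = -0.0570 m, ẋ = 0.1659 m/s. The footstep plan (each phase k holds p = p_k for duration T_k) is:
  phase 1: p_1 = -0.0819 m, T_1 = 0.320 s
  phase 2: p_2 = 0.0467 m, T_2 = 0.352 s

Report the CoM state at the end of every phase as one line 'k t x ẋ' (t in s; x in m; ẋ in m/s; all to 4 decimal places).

1 0.3200 0.0295 0.4371
2 0.6720 0.2143 0.7593

phase 1: p=-0.0819, T=0.320, ωT=1.192000, cosh=1.798638, sinh=1.495024; start (x,ẋ)=(-0.057000, 0.165900) → end (x,ẋ)=(0.029470, 0.437061)
phase 2: p=0.0467, T=0.352, ωT=1.311200, cosh=1.990060, sinh=1.720564; start (x,ẋ)=(0.029470, 0.437061) → end (x,ẋ)=(0.214288, 0.759348)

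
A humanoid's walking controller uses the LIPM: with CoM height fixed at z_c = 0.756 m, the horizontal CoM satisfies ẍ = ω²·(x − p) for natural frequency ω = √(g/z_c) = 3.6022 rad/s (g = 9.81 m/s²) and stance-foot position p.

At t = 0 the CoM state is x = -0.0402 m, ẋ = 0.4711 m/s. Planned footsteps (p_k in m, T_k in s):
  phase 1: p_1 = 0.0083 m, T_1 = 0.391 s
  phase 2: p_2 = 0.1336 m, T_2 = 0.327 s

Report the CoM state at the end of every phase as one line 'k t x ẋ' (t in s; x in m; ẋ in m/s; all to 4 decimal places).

phase 1: p=0.0083, T=0.391, ωT=1.408460, cosh=2.167086, sinh=1.922567; start (x,ẋ)=(-0.040200, 0.471100) → end (x,ẋ)=(0.154632, 0.685029)
phase 2: p=0.1336, T=0.327, ωT=1.177919, cosh=1.777764, sinh=1.469846; start (x,ẋ)=(0.154632, 0.685029) → end (x,ẋ)=(0.450510, 1.329177)

1 0.3910 0.1546 0.6850
2 0.7180 0.4505 1.3292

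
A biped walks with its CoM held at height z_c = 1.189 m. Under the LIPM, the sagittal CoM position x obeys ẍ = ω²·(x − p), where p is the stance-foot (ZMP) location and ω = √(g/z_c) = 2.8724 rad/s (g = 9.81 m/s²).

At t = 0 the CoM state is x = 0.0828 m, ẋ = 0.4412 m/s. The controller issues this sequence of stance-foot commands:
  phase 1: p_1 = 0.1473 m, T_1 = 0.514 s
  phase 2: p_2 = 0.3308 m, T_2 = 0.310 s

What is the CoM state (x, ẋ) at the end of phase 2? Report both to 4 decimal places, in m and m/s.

x = 0.5345, ẋ = 0.8601

phase 1: p=0.1473, T=0.514, ωT=1.476414, cosh=2.302837, sinh=2.074382; start (x,ẋ)=(0.082800, 0.441200) → end (x,ẋ)=(0.317392, 0.631692)
phase 2: p=0.3308, T=0.310, ωT=0.890444, cosh=1.423342, sinh=1.012869; start (x,ẋ)=(0.317392, 0.631692) → end (x,ẋ)=(0.534463, 0.860103)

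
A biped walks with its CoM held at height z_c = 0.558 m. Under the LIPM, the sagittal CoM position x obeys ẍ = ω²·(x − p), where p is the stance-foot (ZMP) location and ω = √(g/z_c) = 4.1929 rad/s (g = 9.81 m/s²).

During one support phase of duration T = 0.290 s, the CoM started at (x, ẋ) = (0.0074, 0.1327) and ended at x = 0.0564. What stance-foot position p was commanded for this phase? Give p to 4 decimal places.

p = 0.0070

ωT = 4.1929·0.290 = 1.215941; cosh(ωT) = 1.834949, sinh(ωT) = 1.538518
x(T) = p + (x₀−p)·cosh(ωT) + (ẋ₀/ω)·sinh(ωT) ⇒ p·(1 − cosh) = x(T) − x₀·cosh − (ẋ₀/ω)·sinh
numerator   = 0.0564 − (0.0074)·1.834949 − (0.1327/4.1929)·1.538518 = -0.005871
denominator = 1 − 1.834949 = -0.834949
p = -0.005871 / -0.834949 = 0.0070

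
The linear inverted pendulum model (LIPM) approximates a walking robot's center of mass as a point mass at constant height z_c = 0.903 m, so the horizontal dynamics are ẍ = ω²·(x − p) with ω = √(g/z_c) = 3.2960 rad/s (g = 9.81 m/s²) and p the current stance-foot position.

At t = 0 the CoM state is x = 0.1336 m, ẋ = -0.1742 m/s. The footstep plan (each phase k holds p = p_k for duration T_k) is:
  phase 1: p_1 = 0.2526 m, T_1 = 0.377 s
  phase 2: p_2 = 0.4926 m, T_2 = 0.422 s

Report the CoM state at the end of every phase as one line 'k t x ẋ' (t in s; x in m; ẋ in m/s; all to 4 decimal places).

phase 1: p=0.2526, T=0.377, ωT=1.242592, cosh=1.876609, sinh=1.587973; start (x,ẋ)=(0.133600, -0.174200) → end (x,ẋ)=(-0.054644, -0.949747)
phase 2: p=0.4926, T=0.422, ωT=1.390912, cosh=2.133681, sinh=1.884833; start (x,ẋ)=(-0.054644, -0.949747) → end (x,ẋ)=(-1.218161, -5.426158)

1 0.3770 -0.0546 -0.9497
2 0.7990 -1.2182 -5.4262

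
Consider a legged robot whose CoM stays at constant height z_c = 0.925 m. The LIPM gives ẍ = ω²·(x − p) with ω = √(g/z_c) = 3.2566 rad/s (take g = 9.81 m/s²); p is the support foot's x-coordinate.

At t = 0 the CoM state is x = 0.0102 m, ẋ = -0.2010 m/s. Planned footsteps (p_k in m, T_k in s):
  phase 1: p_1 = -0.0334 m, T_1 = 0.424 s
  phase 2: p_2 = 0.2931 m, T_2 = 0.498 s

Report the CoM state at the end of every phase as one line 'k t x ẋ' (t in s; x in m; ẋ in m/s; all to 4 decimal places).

phase 1: p=-0.0334, T=0.424, ωT=1.380798, cosh=2.114727, sinh=1.863349; start (x,ẋ)=(0.010200, -0.201000) → end (x,ẋ)=(-0.056205, -0.160487)
phase 2: p=0.2931, T=0.498, ωT=1.621787, cosh=2.629836, sinh=2.432291; start (x,ẋ)=(-0.056205, -0.160487) → end (x,ẋ)=(-0.745381, -3.188903)

1 0.4240 -0.0562 -0.1605
2 0.9220 -0.7454 -3.1889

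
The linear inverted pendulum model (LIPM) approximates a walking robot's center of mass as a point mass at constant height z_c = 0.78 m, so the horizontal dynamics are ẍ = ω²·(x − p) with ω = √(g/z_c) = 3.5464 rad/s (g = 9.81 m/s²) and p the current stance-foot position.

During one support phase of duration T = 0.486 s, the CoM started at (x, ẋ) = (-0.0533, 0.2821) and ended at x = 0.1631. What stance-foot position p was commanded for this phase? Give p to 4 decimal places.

p = -0.0536

ωT = 3.5464·0.486 = 1.723550; cosh(ωT) = 2.891411, sinh(ωT) = 2.712980
x(T) = p + (x₀−p)·cosh(ωT) + (ẋ₀/ω)·sinh(ωT) ⇒ p·(1 − cosh) = x(T) − x₀·cosh − (ẋ₀/ω)·sinh
numerator   = 0.1631 − (-0.0533)·2.891411 − (0.2821/3.5464)·2.712980 = 0.101407
denominator = 1 − 2.891411 = -1.891411
p = 0.101407 / -1.891411 = -0.0536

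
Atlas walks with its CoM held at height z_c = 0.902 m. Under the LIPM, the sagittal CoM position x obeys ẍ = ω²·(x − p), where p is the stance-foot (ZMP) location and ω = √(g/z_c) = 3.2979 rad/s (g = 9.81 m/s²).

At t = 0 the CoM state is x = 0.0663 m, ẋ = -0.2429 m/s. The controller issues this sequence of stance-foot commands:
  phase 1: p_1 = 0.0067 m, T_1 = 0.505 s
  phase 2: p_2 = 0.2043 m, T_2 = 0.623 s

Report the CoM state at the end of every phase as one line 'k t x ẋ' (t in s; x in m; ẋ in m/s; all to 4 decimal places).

1 0.5050 -0.0179 -0.1641
2 1.1280 -0.8677 -3.4625

phase 1: p=0.0067, T=0.505, ωT=1.665439, cosh=2.738552, sinh=2.549445; start (x,ẋ)=(0.066300, -0.242900) → end (x,ẋ)=(-0.017856, -0.164089)
phase 2: p=0.2043, T=0.623, ωT=2.054592, cosh=3.965898, sinh=3.837753; start (x,ẋ)=(-0.017856, -0.164089) → end (x,ẋ)=(-0.867699, -3.462486)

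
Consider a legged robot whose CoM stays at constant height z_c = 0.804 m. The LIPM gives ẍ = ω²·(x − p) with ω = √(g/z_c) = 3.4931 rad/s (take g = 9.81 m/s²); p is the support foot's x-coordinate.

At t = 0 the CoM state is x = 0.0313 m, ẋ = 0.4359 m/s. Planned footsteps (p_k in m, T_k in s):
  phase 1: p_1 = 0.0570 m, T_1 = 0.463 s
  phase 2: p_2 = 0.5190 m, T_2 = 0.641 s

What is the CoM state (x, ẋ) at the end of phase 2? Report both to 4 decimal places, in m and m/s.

x = 0.6681, ẋ = 0.7039

phase 1: p=0.0570, T=0.463, ωT=1.617305, cosh=2.618962, sinh=2.420530; start (x,ẋ)=(0.031300, 0.435900) → end (x,ẋ)=(0.291748, 0.924308)
phase 2: p=0.5190, T=0.641, ωT=2.239077, cosh=4.745611, sinh=4.639055; start (x,ẋ)=(0.291748, 0.924308) → end (x,ẋ)=(0.668089, 0.703859)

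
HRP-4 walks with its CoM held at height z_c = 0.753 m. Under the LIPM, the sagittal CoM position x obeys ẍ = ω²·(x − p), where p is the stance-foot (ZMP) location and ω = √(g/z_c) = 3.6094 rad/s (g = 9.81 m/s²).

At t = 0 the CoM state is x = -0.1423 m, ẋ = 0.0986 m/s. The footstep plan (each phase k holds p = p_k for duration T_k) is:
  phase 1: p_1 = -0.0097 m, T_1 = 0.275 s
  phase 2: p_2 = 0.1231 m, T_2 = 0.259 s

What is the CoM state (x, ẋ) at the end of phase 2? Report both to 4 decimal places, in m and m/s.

phase 1: p=-0.0097, T=0.275, ωT=0.992585, cosh=1.534409, sinh=1.163791; start (x,ẋ)=(-0.142300, 0.098600) → end (x,ẋ)=(-0.181371, -0.405705)
phase 2: p=0.1231, T=0.259, ωT=0.934835, cosh=1.469721, sinh=1.077071; start (x,ẋ)=(-0.181371, -0.405705) → end (x,ẋ)=(-0.445452, -1.779928)

x = -0.4455, ẋ = -1.7799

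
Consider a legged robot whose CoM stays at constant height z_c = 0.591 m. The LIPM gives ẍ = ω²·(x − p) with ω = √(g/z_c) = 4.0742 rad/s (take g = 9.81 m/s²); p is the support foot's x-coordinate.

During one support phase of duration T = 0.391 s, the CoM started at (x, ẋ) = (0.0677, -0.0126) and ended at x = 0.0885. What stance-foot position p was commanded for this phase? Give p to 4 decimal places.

p = 0.0497

ωT = 4.0742·0.391 = 1.593012; cosh(ωT) = 2.560927, sinh(ωT) = 2.357615
x(T) = p + (x₀−p)·cosh(ωT) + (ẋ₀/ω)·sinh(ωT) ⇒ p·(1 − cosh) = x(T) − x₀·cosh − (ẋ₀/ω)·sinh
numerator   = 0.0885 − (0.0677)·2.560927 − (-0.0126/4.0742)·2.357615 = -0.077584
denominator = 1 − 2.560927 = -1.560927
p = -0.077584 / -1.560927 = 0.0497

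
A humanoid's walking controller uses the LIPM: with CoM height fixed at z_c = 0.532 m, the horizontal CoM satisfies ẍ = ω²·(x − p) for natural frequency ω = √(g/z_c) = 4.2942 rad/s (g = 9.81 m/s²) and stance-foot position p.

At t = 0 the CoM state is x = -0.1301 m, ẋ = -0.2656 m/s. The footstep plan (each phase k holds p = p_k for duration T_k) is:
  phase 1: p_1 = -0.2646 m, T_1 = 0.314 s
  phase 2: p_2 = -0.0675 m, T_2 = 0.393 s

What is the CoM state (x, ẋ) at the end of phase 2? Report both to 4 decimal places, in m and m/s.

phase 1: p=-0.2646, T=0.314, ωT=1.348379, cosh=2.055419, sinh=1.795758; start (x,ẋ)=(-0.130100, -0.265600) → end (x,ẋ)=(-0.099215, 0.491257)
phase 2: p=-0.0675, T=0.393, ωT=1.687621, cosh=2.795780, sinh=2.610821; start (x,ẋ)=(-0.099215, 0.491257) → end (x,ẋ)=(0.142509, 1.017872)

x = 0.1425, ẋ = 1.0179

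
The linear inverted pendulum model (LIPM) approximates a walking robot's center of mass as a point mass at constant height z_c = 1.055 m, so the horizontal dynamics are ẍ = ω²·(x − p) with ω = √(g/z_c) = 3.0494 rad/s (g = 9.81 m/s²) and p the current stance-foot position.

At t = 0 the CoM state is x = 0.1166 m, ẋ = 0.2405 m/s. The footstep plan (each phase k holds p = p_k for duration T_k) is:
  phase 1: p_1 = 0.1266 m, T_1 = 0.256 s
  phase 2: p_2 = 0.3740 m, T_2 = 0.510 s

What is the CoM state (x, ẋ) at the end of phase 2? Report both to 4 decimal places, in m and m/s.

x = 0.1137, ẋ = -0.6082

phase 1: p=0.1266, T=0.256, ωT=0.780646, cosh=1.320496, sinh=0.862387; start (x,ẋ)=(0.116600, 0.240500) → end (x,ẋ)=(0.181410, 0.291282)
phase 2: p=0.3740, T=0.510, ωT=1.555194, cosh=2.473577, sinh=2.262428; start (x,ẋ)=(0.181410, 0.291282) → end (x,ẋ)=(0.113723, -0.608182)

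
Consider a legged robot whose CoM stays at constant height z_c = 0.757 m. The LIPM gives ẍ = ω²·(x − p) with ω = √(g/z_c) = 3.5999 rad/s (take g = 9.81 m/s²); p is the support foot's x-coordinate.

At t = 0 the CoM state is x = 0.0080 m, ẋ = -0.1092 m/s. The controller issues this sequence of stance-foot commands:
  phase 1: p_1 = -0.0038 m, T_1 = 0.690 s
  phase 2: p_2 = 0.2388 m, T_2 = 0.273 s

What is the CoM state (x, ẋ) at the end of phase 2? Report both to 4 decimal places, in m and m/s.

phase 1: p=-0.0038, T=0.690, ωT=2.483931, cosh=6.035856, sinh=5.952442; start (x,ẋ)=(0.008000, -0.109200) → end (x,ẋ)=(-0.113139, -0.406263)
phase 2: p=0.2388, T=0.273, ωT=0.982773, cosh=1.523063, sinh=1.148791; start (x,ẋ)=(-0.113139, -0.406263) → end (x,ẋ)=(-0.426871, -2.074221)

x = -0.4269, ẋ = -2.0742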